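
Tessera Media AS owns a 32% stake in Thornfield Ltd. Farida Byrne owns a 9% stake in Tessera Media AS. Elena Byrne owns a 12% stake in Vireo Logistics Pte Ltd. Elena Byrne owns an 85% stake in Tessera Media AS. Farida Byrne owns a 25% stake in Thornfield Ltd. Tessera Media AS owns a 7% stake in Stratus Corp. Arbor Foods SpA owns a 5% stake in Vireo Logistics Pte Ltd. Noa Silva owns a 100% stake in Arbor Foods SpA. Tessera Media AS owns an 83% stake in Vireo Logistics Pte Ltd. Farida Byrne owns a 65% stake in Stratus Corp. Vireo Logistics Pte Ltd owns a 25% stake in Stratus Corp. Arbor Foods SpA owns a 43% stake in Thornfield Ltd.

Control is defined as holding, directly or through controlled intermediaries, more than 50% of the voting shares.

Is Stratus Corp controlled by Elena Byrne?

No

Elena holds 85% of Tessera, so Elena controls Tessera.
Tessera and Elena together hold 83% + 12% = 95% of Vireo, so Elena controls Vireo.
In Stratus, Elena's side holds only 7% + 25% = 32%, not > 50%.
So Elena does not control Stratus.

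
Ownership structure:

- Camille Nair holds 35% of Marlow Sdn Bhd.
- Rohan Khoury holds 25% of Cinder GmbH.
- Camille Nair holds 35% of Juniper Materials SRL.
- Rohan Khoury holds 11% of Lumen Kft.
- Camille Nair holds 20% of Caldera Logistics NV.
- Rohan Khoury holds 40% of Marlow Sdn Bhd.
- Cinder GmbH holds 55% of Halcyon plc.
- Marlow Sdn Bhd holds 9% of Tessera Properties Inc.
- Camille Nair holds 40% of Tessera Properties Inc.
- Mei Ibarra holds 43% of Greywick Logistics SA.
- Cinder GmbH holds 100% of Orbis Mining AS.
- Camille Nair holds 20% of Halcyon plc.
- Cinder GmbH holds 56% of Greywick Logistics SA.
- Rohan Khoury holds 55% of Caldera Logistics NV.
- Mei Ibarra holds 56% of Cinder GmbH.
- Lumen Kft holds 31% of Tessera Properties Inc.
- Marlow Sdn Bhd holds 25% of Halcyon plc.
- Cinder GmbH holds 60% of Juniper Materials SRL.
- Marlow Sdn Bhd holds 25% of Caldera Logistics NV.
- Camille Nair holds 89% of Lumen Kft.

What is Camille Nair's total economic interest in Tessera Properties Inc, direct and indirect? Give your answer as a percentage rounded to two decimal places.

70.74%

Camille reaches Tessera along 3 paths.
Via Marlow: 35% × 9% = 3.15%.
Via Lumen: 89% × 31% = 27.59%.
Direct stake: 40% = 40%.
Total: 3.15% + 27.59% + 40% = 70.74%.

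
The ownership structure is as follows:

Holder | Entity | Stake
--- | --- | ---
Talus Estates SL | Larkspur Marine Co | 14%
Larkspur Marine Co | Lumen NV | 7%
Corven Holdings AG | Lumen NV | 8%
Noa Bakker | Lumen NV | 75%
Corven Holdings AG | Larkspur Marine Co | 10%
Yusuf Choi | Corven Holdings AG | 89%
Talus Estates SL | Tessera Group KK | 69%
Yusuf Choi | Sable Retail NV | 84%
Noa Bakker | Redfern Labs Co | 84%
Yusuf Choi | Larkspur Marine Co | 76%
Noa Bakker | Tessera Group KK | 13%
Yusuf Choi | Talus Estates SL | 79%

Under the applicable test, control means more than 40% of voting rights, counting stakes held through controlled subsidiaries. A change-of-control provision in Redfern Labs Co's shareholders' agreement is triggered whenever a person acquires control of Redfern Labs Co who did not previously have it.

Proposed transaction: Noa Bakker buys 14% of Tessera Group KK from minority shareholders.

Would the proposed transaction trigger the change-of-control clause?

The purchase changes only Noa's holdings, so Noa is the only person who could newly come to control Redfern.
Noa holds 84% of Redfern, so Noa controls Redfern.
So Noa already controls Redfern before the transaction.
After the purchase, Noa's direct stake in Tessera rises to 13% + 14% = 27%.
Noa controlled Redfern already, so this is not a new person acquiring control; every other person's position is unchanged or reduced.
No new person acquires control, so the clause is not triggered.

No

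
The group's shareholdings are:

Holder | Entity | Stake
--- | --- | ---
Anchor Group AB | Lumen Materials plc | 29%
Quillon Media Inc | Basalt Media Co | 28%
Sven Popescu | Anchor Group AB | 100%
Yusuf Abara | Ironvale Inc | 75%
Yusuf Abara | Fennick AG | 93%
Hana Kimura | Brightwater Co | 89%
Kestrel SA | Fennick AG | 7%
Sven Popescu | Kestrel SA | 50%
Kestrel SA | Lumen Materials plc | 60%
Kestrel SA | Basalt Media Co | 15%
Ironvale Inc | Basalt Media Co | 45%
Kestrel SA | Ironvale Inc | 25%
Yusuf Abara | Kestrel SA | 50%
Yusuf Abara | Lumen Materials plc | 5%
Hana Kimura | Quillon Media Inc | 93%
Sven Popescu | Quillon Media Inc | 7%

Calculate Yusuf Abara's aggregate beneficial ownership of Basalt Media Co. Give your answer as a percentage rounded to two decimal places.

Yusuf reaches Basalt along 3 paths.
Via Kestrel: 50% × 15% = 7.5%.
Via Ironvale: 75% × 45% = 33.75%.
Via Kestrel → Ironvale: 50% × 25% × 45% = 5.625%.
Total: 7.5% + 33.75% + 5.625% = 46.875%.
Rounded: 46.88%.

46.88%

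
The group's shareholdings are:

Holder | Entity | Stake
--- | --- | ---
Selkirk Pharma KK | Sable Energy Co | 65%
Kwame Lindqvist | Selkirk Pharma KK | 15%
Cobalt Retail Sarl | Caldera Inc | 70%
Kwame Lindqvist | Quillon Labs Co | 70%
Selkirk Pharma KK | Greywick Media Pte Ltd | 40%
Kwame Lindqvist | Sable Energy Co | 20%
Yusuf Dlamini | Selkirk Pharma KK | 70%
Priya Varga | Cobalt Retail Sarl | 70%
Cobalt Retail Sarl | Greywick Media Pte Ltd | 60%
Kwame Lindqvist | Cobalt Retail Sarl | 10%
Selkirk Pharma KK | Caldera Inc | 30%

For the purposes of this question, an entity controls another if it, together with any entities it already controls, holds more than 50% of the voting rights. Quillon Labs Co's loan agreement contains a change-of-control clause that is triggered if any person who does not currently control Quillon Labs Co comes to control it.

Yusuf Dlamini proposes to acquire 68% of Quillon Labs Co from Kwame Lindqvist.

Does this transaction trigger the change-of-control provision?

The purchase adds only to Yusuf's holdings (Kwame's stake shrinks), so Yusuf is the only person who could newly come to control Quillon.
Yusuf holds 70% of Selkirk, so Yusuf controls Selkirk.
Selkirk holds 65% of Sable, so Yusuf controls Sable.
Neither Yusuf nor any entity Yusuf controls holds any voting interest in Quillon.
So before the transaction, Yusuf does not control Quillon.
After the purchase, Yusuf holds 68% of Quillon directly, and Kwame's stake falls to 2%.
Yusuf holds 68% of Quillon, so Yusuf controls Quillon.
Yusuf did not control Quillon before and does after, so the clause is triggered.

Yes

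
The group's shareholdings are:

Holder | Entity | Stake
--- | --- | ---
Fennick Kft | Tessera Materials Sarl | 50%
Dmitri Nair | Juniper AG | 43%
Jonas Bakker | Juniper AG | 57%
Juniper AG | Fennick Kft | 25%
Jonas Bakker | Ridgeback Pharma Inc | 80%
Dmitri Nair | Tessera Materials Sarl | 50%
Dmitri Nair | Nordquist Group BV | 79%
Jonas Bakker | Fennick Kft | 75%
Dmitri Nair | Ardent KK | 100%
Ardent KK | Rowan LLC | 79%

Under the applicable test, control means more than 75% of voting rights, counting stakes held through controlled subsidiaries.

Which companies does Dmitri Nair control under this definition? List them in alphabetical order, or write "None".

Dmitri holds 100% of Ardent, so Dmitri controls Ardent.
Ardent holds 79% of Rowan, so Dmitri controls Rowan.
Dmitri holds 79% of Nordquist, so Dmitri controls Nordquist.
No other company's threshold is met.

Ardent KK, Nordquist Group BV, Rowan LLC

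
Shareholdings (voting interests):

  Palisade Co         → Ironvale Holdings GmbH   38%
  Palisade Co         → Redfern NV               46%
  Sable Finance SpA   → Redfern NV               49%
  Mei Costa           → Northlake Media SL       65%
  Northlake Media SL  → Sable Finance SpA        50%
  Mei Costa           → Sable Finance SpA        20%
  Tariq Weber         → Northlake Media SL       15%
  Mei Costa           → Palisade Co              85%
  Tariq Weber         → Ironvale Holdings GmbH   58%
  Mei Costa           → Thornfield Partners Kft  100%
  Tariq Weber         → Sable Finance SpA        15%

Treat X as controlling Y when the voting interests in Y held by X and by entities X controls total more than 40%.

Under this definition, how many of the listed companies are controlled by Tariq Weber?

Tariq holds 58% of Ironvale, so Tariq controls Ironvale.
No other company's threshold is met.
Tariq controls 1 company.

1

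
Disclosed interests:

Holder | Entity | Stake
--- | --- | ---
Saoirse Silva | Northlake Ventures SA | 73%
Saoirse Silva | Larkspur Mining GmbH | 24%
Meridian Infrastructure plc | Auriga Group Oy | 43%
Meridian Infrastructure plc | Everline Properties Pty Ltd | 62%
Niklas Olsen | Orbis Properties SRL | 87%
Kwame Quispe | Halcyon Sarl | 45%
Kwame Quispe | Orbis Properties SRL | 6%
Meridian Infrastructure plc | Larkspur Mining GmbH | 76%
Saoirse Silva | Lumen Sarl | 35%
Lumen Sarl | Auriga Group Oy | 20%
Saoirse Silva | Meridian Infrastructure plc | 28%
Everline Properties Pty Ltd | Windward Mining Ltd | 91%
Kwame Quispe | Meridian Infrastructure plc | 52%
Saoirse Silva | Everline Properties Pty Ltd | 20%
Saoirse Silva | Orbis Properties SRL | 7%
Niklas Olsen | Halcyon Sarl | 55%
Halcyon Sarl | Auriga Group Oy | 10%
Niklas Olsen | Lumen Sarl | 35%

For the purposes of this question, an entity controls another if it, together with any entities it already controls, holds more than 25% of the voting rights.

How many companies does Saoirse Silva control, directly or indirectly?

Saoirse holds 73% of Northlake, so Saoirse controls Northlake.
Saoirse holds 28% of Meridian, so Saoirse controls Meridian.
Saoirse holds 35% of Lumen, so Saoirse controls Lumen.
Saoirse and Meridian together hold 24% + 76% = 100% of Larkspur, so Saoirse controls Larkspur.
Meridian and Saoirse together hold 62% + 20% = 82% of Everline, so Saoirse controls Everline.
Everline holds 91% of Windward, so Saoirse controls Windward.
Meridian and Lumen together hold 43% + 20% = 63% of Auriga, so Saoirse controls Auriga.
No other company's threshold is met.
Saoirse controls 7 companies.

7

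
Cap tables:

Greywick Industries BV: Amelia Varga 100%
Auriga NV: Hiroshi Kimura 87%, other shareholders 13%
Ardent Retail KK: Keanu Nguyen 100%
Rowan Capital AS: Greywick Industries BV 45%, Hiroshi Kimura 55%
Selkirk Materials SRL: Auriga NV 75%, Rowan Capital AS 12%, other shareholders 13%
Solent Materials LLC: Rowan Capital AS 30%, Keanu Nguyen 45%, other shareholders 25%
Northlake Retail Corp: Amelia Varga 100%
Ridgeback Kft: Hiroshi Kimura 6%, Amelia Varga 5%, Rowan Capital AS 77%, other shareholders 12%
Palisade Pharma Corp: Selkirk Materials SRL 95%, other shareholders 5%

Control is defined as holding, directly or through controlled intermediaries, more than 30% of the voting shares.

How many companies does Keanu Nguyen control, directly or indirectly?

Keanu holds 100% of Ardent, so Keanu controls Ardent.
Keanu holds 45% of Solent, so Keanu controls Solent.
No other company's threshold is met.
Keanu controls 2 companies.

2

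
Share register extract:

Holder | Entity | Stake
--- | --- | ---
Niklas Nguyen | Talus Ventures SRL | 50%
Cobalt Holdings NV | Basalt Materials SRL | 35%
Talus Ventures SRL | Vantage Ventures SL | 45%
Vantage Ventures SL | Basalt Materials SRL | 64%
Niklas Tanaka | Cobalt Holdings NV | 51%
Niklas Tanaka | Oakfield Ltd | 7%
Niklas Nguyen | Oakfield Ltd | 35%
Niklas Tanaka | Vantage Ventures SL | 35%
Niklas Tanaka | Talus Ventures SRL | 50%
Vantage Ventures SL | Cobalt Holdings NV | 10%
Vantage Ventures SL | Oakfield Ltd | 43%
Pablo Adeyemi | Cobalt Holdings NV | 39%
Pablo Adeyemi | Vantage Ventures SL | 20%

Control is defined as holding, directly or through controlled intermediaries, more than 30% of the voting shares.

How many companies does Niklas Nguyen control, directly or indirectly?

Niklas Nguyen holds 50% of Talus, so Niklas Nguyen controls Talus.
Talus holds 45% of Vantage, so Niklas Nguyen controls Vantage.
Vantage and Niklas Nguyen together hold 43% + 35% = 78% of Oakfield, so Niklas Nguyen controls Oakfield.
Vantage holds 64% of Basalt, so Niklas Nguyen controls Basalt.
No other company's threshold is met.
Niklas Nguyen controls 4 companies.

4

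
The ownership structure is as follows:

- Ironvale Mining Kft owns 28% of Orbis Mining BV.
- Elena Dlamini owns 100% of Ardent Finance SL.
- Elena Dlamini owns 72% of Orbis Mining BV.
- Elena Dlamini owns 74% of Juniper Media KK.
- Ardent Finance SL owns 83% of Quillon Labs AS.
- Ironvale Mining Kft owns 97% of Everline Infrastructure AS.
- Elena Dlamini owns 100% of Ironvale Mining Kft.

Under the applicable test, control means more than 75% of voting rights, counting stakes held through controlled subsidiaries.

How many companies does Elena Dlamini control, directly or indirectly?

5

Elena holds 100% of Ironvale, so Elena controls Ironvale.
Ironvale holds 97% of Everline, so Elena controls Everline.
Elena holds 100% of Ardent, so Elena controls Ardent.
Ironvale and Elena together hold 28% + 72% = 100% of Orbis, so Elena controls Orbis.
Ardent holds 83% of Quillon, so Elena controls Quillon.
No other company's threshold is met.
Elena controls 5 companies.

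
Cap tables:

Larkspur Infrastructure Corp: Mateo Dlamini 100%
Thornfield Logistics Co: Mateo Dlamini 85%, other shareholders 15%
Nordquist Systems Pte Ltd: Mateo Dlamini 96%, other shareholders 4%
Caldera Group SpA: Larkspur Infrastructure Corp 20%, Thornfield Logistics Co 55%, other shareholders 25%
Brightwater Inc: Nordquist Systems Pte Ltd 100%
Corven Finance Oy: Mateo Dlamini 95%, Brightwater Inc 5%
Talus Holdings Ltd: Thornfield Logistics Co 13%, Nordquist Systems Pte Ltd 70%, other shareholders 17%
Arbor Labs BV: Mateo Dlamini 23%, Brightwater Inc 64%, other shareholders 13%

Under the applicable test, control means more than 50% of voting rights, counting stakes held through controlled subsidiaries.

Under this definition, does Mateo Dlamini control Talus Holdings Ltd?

Yes

Mateo holds 85% of Thornfield, so Mateo controls Thornfield.
Mateo holds 96% of Nordquist, so Mateo controls Nordquist.
Thornfield and Nordquist together hold 13% + 70% = 83% of Talus, so Mateo controls Talus.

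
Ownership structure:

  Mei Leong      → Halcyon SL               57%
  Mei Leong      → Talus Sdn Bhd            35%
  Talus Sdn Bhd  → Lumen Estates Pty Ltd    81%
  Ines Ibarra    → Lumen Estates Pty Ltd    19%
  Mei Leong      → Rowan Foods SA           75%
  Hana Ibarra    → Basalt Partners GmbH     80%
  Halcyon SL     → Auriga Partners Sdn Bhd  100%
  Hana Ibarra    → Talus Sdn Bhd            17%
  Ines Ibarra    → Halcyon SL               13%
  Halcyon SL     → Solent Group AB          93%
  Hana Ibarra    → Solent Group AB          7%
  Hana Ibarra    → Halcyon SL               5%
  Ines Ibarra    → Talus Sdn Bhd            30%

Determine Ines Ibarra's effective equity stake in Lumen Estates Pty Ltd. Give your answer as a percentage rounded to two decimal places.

43.30%

Ines reaches Lumen along 2 paths.
Direct stake: 19% = 19%.
Via Talus: 30% × 81% = 24.3%.
Total: 19% + 24.3% = 43.3%.
Rounded: 43.30%.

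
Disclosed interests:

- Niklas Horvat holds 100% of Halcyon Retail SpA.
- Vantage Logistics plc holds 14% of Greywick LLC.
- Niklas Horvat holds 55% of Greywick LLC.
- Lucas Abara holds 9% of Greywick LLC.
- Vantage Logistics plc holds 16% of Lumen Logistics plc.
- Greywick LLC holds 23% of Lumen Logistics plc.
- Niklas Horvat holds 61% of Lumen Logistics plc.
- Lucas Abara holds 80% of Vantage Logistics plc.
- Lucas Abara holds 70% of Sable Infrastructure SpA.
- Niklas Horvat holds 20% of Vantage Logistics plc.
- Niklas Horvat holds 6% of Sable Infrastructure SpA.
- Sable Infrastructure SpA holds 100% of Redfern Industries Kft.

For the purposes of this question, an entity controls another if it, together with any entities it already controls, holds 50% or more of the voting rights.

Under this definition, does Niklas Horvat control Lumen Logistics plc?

Niklas holds 55% of Greywick, so Niklas controls Greywick.
Greywick and Niklas together hold 23% + 61% = 84% of Lumen, so Niklas controls Lumen.

Yes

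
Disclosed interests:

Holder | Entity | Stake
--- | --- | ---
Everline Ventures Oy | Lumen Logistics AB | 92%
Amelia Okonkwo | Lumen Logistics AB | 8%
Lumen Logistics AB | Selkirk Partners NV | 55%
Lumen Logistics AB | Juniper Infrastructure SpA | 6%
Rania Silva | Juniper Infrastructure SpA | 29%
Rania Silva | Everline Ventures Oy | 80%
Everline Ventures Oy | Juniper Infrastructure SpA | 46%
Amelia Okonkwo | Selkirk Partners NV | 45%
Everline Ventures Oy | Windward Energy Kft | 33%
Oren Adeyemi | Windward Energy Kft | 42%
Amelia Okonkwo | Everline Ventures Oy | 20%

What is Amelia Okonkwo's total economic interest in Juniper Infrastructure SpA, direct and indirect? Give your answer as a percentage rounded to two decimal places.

Amelia reaches Juniper along 3 paths.
Via Everline: 20% × 46% = 9.2%.
Via Lumen: 8% × 6% = 0.48%.
Via Everline → Lumen: 20% × 92% × 6% = 1.104%.
Total: 9.2% + 0.48% + 1.104% = 10.784%.
Rounded: 10.78%.

10.78%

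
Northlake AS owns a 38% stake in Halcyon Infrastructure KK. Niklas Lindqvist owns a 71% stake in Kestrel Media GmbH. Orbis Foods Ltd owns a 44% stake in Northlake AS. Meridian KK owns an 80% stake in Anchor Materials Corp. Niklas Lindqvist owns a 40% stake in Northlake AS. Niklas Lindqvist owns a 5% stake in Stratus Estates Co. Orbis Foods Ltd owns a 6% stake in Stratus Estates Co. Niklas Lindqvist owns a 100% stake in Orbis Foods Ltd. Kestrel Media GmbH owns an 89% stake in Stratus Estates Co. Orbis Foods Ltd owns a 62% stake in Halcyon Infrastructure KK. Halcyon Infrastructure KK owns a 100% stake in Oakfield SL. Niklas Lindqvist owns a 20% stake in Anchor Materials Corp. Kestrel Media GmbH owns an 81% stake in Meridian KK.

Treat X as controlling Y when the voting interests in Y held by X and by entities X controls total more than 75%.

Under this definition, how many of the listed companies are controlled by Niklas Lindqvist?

4

Niklas holds 100% of Orbis, so Niklas controls Orbis.
Orbis and Niklas together hold 44% + 40% = 84% of Northlake, so Niklas controls Northlake.
Northlake and Orbis together hold 38% + 62% = 100% of Halcyon, so Niklas controls Halcyon.
Halcyon holds 100% of Oakfield, so Niklas controls Oakfield.
No other company's threshold is met.
Niklas controls 4 companies.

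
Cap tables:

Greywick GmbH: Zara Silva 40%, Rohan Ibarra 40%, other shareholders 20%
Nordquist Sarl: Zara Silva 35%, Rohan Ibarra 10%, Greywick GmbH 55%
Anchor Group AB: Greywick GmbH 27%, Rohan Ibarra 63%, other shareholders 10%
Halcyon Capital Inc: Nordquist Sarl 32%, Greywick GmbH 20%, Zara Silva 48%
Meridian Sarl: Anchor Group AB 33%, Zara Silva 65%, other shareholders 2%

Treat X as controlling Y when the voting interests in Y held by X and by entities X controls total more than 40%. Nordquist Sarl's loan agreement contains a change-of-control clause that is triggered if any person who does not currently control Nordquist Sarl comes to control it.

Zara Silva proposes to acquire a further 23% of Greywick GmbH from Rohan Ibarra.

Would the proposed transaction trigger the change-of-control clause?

The purchase adds only to Zara's holdings (Rohan's stake shrinks), so Zara is the only person who could newly come to control Nordquist.
Zara holds 48% of Halcyon, so Zara controls Halcyon.
Zara holds 65% of Meridian, so Zara controls Meridian.
In Nordquist, Zara's side holds only 35%, not > 40%.
So before the transaction, Zara does not control Nordquist.
After the purchase, Zara's direct stake in Greywick rises to 40% + 23% = 63%, and Rohan's stake falls to 17%.
Zara holds 63% of Greywick, so Zara controls Greywick.
Zara and Greywick together hold 35% + 55% = 90% of Nordquist, so Zara controls Nordquist.
Zara did not control Nordquist before and does after, so the clause is triggered.

Yes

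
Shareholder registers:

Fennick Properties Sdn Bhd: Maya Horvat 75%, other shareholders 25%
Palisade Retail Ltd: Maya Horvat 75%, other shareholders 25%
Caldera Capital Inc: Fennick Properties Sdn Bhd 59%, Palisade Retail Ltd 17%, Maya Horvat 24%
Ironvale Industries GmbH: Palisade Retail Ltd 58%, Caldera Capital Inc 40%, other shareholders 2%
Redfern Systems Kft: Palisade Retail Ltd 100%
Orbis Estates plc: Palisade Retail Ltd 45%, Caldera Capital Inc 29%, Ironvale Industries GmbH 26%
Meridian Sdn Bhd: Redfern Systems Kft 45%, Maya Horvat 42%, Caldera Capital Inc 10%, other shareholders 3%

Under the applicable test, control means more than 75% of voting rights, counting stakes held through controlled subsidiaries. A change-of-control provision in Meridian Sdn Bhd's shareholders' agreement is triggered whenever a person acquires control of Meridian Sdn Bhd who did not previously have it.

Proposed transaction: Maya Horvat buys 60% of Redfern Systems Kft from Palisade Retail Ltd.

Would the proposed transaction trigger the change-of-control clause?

The purchase adds only to Maya's holdings (Palisade's stake shrinks), so Maya is the only person who could newly come to control Meridian.
Maya's largest direct stake is 75% in Fennick, which does not meet the threshold, so Maya controls no company.
In Meridian, Maya's side holds only 42%, not > 75%.
So before the transaction, Maya does not control Meridian.
After the purchase, Maya holds 60% of Redfern directly, and Palisade's stake falls to 40%.
Maya's side now holds 60% of Redfern, not > 75%, so Maya still does not control Redfern.
After the transaction, Maya's side holds 42% of Meridian, not > 75%, so Maya still does not control Meridian.
No new person acquires control, so the clause is not triggered.

No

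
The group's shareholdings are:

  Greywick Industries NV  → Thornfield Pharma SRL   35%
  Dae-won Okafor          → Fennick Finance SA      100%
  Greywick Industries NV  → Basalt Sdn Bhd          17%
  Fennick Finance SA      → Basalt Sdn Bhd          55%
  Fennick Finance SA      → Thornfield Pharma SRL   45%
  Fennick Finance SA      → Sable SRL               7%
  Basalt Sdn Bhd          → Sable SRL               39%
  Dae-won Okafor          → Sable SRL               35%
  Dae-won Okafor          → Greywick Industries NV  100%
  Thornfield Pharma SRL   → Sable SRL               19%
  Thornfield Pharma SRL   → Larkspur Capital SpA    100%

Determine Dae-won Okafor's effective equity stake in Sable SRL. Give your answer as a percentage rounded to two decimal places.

Dae-won reaches Sable along 6 paths.
Via Greywick → Basalt: 100% × 17% × 39% = 6.63%.
Via Fennick → Basalt: 100% × 55% × 39% = 21.45%.
Via Greywick → Thornfield: 100% × 35% × 19% = 6.65%.
Via Fennick → Thornfield: 100% × 45% × 19% = 8.55%.
Direct stake: 35% = 35%.
Via Fennick: 100% × 7% = 7%.
Total: 6.63% + 21.45% + 6.65% + 8.55% + 35% + 7% = 85.28%.

85.28%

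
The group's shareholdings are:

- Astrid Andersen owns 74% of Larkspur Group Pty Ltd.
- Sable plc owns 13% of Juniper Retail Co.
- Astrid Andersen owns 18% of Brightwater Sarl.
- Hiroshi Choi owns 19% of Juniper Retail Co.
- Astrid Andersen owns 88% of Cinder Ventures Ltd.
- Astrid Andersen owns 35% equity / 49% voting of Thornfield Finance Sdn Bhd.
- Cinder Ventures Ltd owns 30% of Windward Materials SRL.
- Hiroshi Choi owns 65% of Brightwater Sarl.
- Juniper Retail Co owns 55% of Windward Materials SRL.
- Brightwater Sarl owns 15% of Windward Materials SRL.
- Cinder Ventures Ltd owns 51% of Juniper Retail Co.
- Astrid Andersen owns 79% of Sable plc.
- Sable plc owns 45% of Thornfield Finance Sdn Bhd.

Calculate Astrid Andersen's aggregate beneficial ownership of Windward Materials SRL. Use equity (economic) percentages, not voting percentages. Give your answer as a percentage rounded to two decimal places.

59.43%

Astrid reaches Windward along 4 paths.
Via Brightwater: 18% × 15% = 2.7%.
Via Cinder: 88% × 30% = 26.4%.
Via Cinder → Juniper: 88% × 51% × 55% = 24.684%.
Via Sable → Juniper: 79% × 13% × 55% = 5.6485%.
Total: 2.7% + 26.4% + 24.684% + 5.6485% = 59.4325%.
Rounded: 59.43%.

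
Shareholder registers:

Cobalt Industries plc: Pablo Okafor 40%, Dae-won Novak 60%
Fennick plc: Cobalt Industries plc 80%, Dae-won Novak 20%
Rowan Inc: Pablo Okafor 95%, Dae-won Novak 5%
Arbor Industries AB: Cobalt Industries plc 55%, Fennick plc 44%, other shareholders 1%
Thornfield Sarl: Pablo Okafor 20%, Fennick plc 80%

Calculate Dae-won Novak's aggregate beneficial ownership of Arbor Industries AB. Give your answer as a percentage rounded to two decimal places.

Dae-won reaches Arbor along 3 paths.
Via Cobalt: 60% × 55% = 33%.
Via Cobalt → Fennick: 60% × 80% × 44% = 21.12%.
Via Fennick: 20% × 44% = 8.8%.
Total: 33% + 21.12% + 8.8% = 62.92%.

62.92%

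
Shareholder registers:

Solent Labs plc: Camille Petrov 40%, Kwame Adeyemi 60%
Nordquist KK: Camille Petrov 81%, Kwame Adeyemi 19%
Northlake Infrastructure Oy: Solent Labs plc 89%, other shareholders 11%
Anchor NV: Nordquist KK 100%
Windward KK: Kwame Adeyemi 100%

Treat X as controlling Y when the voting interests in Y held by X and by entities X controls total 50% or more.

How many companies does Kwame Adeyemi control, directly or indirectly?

Kwame holds 60% of Solent, so Kwame controls Solent.
Solent holds 89% of Northlake, so Kwame controls Northlake.
Kwame holds 100% of Windward, so Kwame controls Windward.
No other company's threshold is met.
Kwame controls 3 companies.

3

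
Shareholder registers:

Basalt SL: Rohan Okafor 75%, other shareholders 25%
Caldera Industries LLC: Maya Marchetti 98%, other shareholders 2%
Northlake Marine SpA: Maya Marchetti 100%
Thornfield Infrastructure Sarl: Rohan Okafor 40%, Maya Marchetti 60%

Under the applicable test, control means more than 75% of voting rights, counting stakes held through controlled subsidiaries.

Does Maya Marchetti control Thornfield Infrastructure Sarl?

No

Maya holds 98% of Caldera, so Maya controls Caldera.
Maya holds 100% of Northlake, so Maya controls Northlake.
In Thornfield, Maya's side holds only 60%, not > 75%.
So Maya does not control Thornfield.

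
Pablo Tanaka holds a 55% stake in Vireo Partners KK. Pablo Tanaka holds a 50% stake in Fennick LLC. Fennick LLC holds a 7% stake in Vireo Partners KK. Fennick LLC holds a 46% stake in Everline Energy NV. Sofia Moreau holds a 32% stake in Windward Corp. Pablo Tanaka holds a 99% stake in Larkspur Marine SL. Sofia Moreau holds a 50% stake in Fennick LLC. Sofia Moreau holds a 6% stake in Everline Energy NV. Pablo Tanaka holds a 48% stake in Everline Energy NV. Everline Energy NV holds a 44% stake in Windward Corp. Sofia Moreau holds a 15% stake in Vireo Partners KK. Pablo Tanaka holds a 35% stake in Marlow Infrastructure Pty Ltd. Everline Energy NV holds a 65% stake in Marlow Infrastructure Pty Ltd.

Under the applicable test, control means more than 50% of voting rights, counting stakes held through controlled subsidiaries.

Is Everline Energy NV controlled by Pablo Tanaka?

No

Pablo holds 55% of Vireo, so Pablo controls Vireo.
Pablo holds 99% of Larkspur, so Pablo controls Larkspur.
In Everline, Pablo's side holds only 48%, not > 50%.
So Pablo does not control Everline.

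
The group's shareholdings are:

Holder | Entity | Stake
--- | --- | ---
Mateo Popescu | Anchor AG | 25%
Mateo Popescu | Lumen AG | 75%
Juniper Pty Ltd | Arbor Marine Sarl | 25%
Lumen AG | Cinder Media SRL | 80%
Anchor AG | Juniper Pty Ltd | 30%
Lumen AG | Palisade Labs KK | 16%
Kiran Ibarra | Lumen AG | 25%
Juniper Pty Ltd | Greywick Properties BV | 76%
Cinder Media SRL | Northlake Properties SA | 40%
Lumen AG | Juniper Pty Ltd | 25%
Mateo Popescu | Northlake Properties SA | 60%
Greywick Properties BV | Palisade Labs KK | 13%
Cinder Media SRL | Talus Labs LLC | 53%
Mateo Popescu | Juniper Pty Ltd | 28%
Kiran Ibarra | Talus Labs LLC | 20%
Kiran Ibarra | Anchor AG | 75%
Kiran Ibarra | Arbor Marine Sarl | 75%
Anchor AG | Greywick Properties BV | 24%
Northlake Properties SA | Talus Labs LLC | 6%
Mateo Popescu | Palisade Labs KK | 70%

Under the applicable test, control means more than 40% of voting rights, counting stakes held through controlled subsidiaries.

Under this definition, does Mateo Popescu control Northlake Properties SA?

Yes

Mateo holds 75% of Lumen, so Mateo controls Lumen.
Lumen holds 80% of Cinder, so Mateo controls Cinder.
Cinder and Mateo together hold 40% + 60% = 100% of Northlake, so Mateo controls Northlake.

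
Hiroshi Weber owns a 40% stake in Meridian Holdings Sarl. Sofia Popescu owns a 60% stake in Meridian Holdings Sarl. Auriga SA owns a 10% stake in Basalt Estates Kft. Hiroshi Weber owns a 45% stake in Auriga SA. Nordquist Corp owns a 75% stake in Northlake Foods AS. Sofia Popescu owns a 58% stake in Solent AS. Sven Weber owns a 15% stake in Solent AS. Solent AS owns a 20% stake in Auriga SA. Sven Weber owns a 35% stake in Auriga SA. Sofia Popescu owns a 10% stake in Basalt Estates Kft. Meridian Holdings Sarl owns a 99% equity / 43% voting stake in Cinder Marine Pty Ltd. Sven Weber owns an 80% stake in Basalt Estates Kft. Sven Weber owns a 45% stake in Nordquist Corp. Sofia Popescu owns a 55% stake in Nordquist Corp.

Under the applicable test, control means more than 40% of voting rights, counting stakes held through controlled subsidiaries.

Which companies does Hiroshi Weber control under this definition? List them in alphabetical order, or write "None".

Auriga SA

Hiroshi holds 45% of Auriga, so Hiroshi controls Auriga.
No other company's threshold is met.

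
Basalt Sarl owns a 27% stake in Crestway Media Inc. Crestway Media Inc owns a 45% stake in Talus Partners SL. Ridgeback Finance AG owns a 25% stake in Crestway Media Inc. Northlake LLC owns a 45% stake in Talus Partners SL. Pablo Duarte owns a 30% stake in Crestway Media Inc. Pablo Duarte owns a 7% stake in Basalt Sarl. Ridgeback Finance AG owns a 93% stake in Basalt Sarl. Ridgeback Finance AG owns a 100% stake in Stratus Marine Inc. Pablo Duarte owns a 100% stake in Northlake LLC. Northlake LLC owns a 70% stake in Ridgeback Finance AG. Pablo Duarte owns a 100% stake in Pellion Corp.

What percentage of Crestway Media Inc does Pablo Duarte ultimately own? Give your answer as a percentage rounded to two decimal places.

Pablo reaches Crestway along 4 paths.
Via Basalt: 7% × 27% = 1.89%.
Via Northlake → Ridgeback → Basalt: 100% × 70% × 93% × 27% = 17.577%.
Direct stake: 30% = 30%.
Via Northlake → Ridgeback: 100% × 70% × 25% = 17.5%.
Total: 1.89% + 17.577% + 30% + 17.5% = 66.967%.
Rounded: 66.97%.

66.97%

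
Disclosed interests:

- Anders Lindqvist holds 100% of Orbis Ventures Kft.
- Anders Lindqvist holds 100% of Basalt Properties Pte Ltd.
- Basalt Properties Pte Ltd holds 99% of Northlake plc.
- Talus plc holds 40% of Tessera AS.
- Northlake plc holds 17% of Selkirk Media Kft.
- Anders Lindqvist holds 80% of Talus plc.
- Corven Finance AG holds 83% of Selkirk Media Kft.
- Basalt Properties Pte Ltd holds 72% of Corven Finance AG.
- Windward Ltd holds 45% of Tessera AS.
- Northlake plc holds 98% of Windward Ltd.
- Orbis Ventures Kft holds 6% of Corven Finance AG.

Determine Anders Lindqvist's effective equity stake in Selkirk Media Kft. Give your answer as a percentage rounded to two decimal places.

81.57%

Anders reaches Selkirk along 3 paths.
Via Basalt → Northlake: 100% × 99% × 17% = 16.83%.
Via Basalt → Corven: 100% × 72% × 83% = 59.76%.
Via Orbis → Corven: 100% × 6% × 83% = 4.98%.
Total: 16.83% + 59.76% + 4.98% = 81.57%.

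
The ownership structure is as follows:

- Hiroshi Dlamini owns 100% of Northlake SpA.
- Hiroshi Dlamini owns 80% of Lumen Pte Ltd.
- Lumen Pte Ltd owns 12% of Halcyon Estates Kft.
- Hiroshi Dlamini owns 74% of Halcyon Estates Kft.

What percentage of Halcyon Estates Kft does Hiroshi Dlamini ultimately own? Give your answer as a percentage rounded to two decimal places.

Hiroshi reaches Halcyon along 2 paths.
Direct stake: 74% = 74%.
Via Lumen: 80% × 12% = 9.6%.
Total: 74% + 9.6% = 83.6%.
Rounded: 83.60%.

83.60%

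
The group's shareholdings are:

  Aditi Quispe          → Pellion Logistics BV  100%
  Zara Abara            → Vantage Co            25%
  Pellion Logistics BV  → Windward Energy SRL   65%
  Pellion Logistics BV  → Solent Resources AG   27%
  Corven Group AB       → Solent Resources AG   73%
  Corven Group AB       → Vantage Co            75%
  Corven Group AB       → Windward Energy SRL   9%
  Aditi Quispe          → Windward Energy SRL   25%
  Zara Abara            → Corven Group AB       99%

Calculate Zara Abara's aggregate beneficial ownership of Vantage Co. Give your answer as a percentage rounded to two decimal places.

99.25%

Zara reaches Vantage along 2 paths.
Via Corven: 99% × 75% = 74.25%.
Direct stake: 25% = 25%.
Total: 74.25% + 25% = 99.25%.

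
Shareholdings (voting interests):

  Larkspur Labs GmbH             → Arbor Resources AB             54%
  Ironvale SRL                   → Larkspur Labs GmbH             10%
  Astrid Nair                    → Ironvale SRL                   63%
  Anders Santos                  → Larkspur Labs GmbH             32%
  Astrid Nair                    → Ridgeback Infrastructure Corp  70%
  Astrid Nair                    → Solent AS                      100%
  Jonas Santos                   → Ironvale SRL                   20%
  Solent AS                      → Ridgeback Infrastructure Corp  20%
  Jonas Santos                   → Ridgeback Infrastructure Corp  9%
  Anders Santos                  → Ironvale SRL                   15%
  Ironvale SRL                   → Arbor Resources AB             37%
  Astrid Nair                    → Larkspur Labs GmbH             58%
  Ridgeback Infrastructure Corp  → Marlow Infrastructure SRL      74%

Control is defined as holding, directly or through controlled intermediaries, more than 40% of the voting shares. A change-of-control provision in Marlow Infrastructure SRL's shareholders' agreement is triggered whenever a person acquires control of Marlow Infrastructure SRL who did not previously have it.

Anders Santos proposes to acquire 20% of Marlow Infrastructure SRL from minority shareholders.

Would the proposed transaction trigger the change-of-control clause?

The purchase changes only Anders's holdings, so Anders is the only person who could newly come to control Marlow.
Anders's largest direct stake is 32% in Larkspur, which does not meet the threshold, so Anders controls no company.
Neither Anders nor any entity Anders controls holds any voting interest in Marlow.
So before the transaction, Anders does not control Marlow.
After the purchase, Anders holds 20% of Marlow directly.
After the transaction, Anders's side holds 20% of Marlow, not > 40%, so Anders still does not control Marlow.
No new person acquires control, so the clause is not triggered.

No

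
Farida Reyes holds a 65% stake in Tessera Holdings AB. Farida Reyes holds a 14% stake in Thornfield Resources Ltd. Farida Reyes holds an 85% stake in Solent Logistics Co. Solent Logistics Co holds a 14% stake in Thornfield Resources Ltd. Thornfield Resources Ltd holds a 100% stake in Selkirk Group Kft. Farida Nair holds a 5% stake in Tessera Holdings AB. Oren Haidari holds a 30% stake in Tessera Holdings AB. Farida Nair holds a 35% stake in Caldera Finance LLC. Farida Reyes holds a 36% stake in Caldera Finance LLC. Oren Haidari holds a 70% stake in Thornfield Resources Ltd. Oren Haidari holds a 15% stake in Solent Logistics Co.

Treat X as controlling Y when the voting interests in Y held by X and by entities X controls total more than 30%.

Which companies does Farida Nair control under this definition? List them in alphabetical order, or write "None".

Farida Nair holds 35% of Caldera, so Farida Nair controls Caldera.
No other company's threshold is met.

Caldera Finance LLC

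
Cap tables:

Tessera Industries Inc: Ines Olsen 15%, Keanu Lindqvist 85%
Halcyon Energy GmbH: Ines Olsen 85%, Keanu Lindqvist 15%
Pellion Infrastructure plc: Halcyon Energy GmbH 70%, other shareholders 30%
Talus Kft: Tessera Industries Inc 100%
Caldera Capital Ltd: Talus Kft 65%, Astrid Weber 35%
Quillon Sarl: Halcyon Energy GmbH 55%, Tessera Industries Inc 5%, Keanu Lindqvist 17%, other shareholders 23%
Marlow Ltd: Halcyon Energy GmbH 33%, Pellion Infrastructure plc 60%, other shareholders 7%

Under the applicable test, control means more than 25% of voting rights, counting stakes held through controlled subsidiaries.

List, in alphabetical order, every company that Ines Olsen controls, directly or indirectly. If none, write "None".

Halcyon Energy GmbH, Marlow Ltd, Pellion Infrastructure plc, Quillon Sarl

Ines holds 85% of Halcyon, so Ines controls Halcyon.
Halcyon holds 70% of Pellion, so Ines controls Pellion.
Halcyon holds 55% of Quillon, so Ines controls Quillon.
Halcyon and Pellion together hold 33% + 60% = 93% of Marlow, so Ines controls Marlow.
No other company's threshold is met.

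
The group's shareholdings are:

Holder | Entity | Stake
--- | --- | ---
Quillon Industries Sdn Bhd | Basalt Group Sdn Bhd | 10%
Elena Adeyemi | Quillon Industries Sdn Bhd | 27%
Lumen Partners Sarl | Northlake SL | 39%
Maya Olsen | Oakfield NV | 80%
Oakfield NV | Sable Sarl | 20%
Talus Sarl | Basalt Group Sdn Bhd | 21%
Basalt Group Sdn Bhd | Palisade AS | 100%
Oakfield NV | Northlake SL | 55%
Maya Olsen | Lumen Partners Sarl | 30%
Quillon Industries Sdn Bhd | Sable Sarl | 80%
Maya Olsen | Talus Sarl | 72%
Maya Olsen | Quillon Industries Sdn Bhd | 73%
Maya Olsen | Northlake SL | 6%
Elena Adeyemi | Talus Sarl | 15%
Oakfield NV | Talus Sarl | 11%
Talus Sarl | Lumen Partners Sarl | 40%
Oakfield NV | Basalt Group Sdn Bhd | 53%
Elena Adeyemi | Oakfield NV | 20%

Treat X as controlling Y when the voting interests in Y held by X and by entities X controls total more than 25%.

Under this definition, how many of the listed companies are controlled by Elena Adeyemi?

Elena holds 27% of Quillon, so Elena controls Quillon.
Quillon holds 80% of Sable, so Elena controls Sable.
No other company's threshold is met.
Elena controls 2 companies.

2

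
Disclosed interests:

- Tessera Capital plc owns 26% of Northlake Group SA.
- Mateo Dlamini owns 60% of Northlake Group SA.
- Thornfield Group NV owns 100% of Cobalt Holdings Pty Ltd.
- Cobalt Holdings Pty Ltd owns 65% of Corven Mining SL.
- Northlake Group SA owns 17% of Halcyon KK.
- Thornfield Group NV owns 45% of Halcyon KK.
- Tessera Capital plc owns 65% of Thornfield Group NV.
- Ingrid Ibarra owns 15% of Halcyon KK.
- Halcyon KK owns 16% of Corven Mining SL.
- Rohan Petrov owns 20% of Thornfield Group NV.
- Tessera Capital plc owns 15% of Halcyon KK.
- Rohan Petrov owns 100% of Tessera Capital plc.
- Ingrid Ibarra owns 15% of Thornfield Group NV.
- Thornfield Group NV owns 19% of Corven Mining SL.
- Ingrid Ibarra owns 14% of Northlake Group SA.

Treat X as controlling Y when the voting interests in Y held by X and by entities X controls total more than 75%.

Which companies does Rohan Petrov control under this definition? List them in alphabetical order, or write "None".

Cobalt Holdings Pty Ltd, Corven Mining SL, Tessera Capital plc, Thornfield Group NV

Rohan holds 100% of Tessera, so Rohan controls Tessera.
Tessera and Rohan together hold 65% + 20% = 85% of Thornfield, so Rohan controls Thornfield.
Thornfield holds 100% of Cobalt, so Rohan controls Cobalt.
Thornfield and Cobalt together hold 19% + 65% = 84% of Corven, so Rohan controls Corven.
No other company's threshold is met.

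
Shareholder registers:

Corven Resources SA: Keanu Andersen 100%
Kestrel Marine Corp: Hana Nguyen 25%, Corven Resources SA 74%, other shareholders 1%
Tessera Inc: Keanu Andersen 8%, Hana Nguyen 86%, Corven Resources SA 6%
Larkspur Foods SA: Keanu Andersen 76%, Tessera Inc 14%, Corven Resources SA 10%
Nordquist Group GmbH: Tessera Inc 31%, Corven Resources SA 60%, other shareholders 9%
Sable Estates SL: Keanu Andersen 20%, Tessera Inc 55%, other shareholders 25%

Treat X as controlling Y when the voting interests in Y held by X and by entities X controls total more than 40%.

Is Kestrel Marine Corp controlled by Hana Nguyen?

Hana holds 86% of Tessera, so Hana controls Tessera.
Tessera holds 55% of Sable, so Hana controls Sable.
In Kestrel, Hana's side holds only 25%, not > 40%.
So Hana does not control Kestrel.

No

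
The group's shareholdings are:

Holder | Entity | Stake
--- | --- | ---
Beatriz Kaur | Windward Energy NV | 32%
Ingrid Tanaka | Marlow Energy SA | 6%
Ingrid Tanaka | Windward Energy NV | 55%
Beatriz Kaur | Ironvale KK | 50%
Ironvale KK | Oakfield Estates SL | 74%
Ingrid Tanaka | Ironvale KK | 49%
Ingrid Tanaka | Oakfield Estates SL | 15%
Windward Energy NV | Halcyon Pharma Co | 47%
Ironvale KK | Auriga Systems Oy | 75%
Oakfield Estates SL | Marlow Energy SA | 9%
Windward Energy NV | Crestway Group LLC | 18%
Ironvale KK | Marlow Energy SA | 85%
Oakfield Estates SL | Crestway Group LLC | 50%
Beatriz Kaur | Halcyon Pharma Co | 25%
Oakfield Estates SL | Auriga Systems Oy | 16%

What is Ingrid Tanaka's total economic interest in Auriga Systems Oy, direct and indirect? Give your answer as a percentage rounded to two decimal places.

Ingrid reaches Auriga along 3 paths.
Via Ironvale: 49% × 75% = 36.75%.
Via Oakfield: 15% × 16% = 2.4%.
Via Ironvale → Oakfield: 49% × 74% × 16% = 5.8016%.
Total: 36.75% + 2.4% + 5.8016% = 44.9516%.
Rounded: 44.95%.

44.95%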